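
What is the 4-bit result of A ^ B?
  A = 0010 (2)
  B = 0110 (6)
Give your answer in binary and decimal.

Apply ^ to each column (1 where bits differ):
  0010
^ 0110
------
  0100

Answer: 0100 (4)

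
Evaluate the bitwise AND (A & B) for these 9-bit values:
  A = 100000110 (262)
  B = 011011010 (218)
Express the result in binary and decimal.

Apply & to each column (1 only where both bits are 1):
  100000110
& 011011010
-----------
  000000010

Answer: 000000010 (2)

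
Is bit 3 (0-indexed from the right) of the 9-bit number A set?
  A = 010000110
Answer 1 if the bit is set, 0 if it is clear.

Bit 3 is the 4th from the right.
  010000110
       ^
That bit is 0.

Answer: 0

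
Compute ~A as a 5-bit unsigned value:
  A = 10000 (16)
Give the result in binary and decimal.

Flip each bit (0->1, 1->0):
  10000
  01111

Answer: 01111 (15)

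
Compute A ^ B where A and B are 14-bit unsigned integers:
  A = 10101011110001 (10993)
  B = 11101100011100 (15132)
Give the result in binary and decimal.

Apply ^ to each column (1 where bits differ):
  10101011110001
^ 11101100011100
----------------
  01000111101101

Answer: 01000111101101 (4589)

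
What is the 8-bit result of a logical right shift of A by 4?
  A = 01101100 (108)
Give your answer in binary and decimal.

Logical shift right by 4: drop the bottom 4 bit(s), prepend 4 zero(s) on the left.
  01101100  ->  keep [0110], discard [1100], prepend 0000
= 00000110

Answer: 00000110 (6)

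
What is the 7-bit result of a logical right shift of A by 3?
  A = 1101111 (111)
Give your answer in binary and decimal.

Logical shift right by 3: drop the bottom 3 bit(s), prepend 3 zero(s) on the left.
  1101111  ->  keep [1101], discard [111], prepend 000
= 0001101

Answer: 0001101 (13)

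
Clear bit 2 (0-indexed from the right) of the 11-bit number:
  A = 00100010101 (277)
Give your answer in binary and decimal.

Mask = ~(1 << 2) = 11111111011
Bit 2 of A is 1, so AND-ing with the mask clears it to 0.
  00100010101
& 11111111011
-------------
  00100010001

Answer: 00100010001 (273)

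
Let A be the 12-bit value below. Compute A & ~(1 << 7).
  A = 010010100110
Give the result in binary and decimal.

Mask = ~(1 << 7) = 111101111111
Bit 7 of A is 1, so AND-ing with the mask clears it to 0.
  010010100110
& 111101111111
--------------
  010000100110

Answer: 010000100110 (1062)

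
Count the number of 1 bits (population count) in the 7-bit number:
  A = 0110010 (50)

0110010
1-bits at positions (from bit 0 = LSB): 1, 4, 5
Count = 3

Answer: 3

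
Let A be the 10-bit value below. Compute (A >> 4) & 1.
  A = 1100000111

Bit 4 is the 5th from the right.
  1100000111
       ^
That bit is 0.

Answer: 0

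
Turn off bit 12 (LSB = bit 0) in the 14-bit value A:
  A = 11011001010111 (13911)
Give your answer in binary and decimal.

Mask = ~(1 << 12) = 10111111111111
Bit 12 of A is 1, so AND-ing with the mask clears it to 0.
  11011001010111
& 10111111111111
----------------
  10011001010111

Answer: 10011001010111 (9815)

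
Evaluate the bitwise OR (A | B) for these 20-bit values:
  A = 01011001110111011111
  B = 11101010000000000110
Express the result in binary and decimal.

Apply | to each column (1 where either bit is 1):
  01011001110111011111
| 11101010000000000110
----------------------
  11111011110111011111

Answer: 11111011110111011111 (1031647)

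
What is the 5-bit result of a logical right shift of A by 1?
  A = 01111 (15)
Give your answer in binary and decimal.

Logical shift right by 1: drop the bottom 1 bit(s), prepend 1 zero(s) on the left.
  01111  ->  keep [0111], discard [1], prepend 0
= 00111

Answer: 00111 (7)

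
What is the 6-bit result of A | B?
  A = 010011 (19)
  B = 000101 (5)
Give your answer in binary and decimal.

Apply | to each column (1 where either bit is 1):
  010011
| 000101
--------
  010111

Answer: 010111 (23)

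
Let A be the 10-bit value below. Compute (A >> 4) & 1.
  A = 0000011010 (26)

Bit 4 is the 5th from the right.
  0000011010
       ^
That bit is 1.

Answer: 1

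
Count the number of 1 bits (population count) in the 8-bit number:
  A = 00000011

00000011
1-bits at positions (from bit 0 = LSB): 0, 1
Count = 2

Answer: 2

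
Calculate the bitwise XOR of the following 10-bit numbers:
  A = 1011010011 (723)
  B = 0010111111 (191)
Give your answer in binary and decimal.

Apply ^ to each column (1 where bits differ):
  1011010011
^ 0010111111
------------
  1001101100

Answer: 1001101100 (620)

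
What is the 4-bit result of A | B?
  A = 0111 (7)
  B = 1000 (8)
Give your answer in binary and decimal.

Apply | to each column (1 where either bit is 1):
  0111
| 1000
------
  1111

Answer: 1111 (15)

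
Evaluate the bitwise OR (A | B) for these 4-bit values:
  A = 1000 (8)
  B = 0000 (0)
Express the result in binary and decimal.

Apply | to each column (1 where either bit is 1):
  1000
| 0000
------
  1000

Answer: 1000 (8)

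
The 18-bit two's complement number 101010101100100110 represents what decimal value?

MSB is 1, so the value is negative. Find the magnitude:
1. Invert bits:  010101010011011001
2. Add 1:        010101010011011010  = 87258
3. Apply sign:   -87258

Answer: -87258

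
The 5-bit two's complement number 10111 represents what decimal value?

MSB is 1, so the value is negative. Find the magnitude:
1. Invert bits:  01000
2. Add 1:        01001  = 9
3. Apply sign:   -9

Answer: -9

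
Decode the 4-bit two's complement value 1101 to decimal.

MSB is 1, so the value is negative. Find the magnitude:
1. Invert bits:  0010
2. Add 1:        0011  = 3
3. Apply sign:   -3

Answer: -3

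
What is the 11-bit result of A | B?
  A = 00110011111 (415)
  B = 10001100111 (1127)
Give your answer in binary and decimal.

Apply | to each column (1 where either bit is 1):
  00110011111
| 10001100111
-------------
  10111111111

Answer: 10111111111 (1535)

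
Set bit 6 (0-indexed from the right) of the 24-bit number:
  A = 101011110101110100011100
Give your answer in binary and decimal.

Mask = 1 << 6 = 000000000000000001000000
Bit 6 of A is 0, so OR-ing with the mask flips it to 1.
  101011110101110100011100
| 000000000000000001000000
--------------------------
  101011110101110101011100

Answer: 101011110101110101011100 (11492700)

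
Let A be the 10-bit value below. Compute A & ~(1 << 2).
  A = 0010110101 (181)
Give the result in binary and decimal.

Mask = ~(1 << 2) = 1111111011
Bit 2 of A is 1, so AND-ing with the mask clears it to 0.
  0010110101
& 1111111011
------------
  0010110001

Answer: 0010110001 (177)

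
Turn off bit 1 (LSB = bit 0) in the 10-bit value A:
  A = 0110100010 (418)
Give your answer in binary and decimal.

Mask = ~(1 << 1) = 1111111101
Bit 1 of A is 1, so AND-ing with the mask clears it to 0.
  0110100010
& 1111111101
------------
  0110100000

Answer: 0110100000 (416)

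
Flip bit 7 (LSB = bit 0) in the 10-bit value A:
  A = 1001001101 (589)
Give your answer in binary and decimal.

Mask = 1 << 7 = 0010000000
Bit 7 of A is 0; XOR with the mask flips it to 1.
  1001001101
^ 0010000000
------------
  1011001101

Answer: 1011001101 (717)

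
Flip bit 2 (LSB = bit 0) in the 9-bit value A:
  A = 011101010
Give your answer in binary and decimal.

Mask = 1 << 2 = 000000100
Bit 2 of A is 0; XOR with the mask flips it to 1.
  011101010
^ 000000100
-----------
  011101110

Answer: 011101110 (238)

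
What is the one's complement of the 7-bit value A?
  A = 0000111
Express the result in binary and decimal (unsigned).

Flip each bit (0->1, 1->0):
  0000111
  1111000

Answer: 1111000 (120)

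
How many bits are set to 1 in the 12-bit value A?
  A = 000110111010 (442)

000110111010
1-bits at positions (from bit 0 = LSB): 1, 3, 4, 5, 7, 8
Count = 6

Answer: 6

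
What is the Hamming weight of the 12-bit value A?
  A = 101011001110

101011001110
1-bits at positions (from bit 0 = LSB): 1, 2, 3, 6, 7, 9, 11
Count = 7

Answer: 7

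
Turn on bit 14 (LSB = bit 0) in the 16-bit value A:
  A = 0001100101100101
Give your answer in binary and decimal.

Mask = 1 << 14 = 0100000000000000
Bit 14 of A is 0, so OR-ing with the mask flips it to 1.
  0001100101100101
| 0100000000000000
------------------
  0101100101100101

Answer: 0101100101100101 (22885)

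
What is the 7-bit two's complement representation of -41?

1. Binary of +41:  0101001
2. Invert bits:     1010110
3. Add 1:           1010111

Answer: 1010111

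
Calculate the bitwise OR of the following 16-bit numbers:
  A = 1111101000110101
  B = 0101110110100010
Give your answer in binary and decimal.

Apply | to each column (1 where either bit is 1):
  1111101000110101
| 0101110110100010
------------------
  1111111110110111

Answer: 1111111110110111 (65463)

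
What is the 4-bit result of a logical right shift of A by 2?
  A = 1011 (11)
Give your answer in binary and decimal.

Logical shift right by 2: drop the bottom 2 bit(s), prepend 2 zero(s) on the left.
  1011  ->  keep [10], discard [11], prepend 00
= 0010

Answer: 0010 (2)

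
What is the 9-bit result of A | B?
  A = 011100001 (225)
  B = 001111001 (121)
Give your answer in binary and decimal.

Apply | to each column (1 where either bit is 1):
  011100001
| 001111001
-----------
  011111001

Answer: 011111001 (249)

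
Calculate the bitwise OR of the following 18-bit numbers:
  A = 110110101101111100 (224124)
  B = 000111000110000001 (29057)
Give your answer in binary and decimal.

Apply | to each column (1 where either bit is 1):
  110110101101111100
| 000111000110000001
--------------------
  110111101111111101

Answer: 110111101111111101 (228349)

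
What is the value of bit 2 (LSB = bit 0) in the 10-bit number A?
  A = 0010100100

Bit 2 is the 3rd from the right.
  0010100100
         ^
That bit is 1.

Answer: 1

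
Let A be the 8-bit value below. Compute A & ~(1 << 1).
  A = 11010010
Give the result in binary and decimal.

Mask = ~(1 << 1) = 11111101
Bit 1 of A is 1, so AND-ing with the mask clears it to 0.
  11010010
& 11111101
----------
  11010000

Answer: 11010000 (208)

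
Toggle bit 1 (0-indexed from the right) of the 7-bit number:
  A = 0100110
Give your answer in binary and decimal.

Mask = 1 << 1 = 0000010
Bit 1 of A is 1; XOR with the mask flips it to 0.
  0100110
^ 0000010
---------
  0100100

Answer: 0100100 (36)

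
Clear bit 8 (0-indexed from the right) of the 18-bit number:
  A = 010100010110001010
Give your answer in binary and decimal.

Mask = ~(1 << 8) = 111111111011111111
Bit 8 of A is 1, so AND-ing with the mask clears it to 0.
  010100010110001010
& 111111111011111111
--------------------
  010100010010001010

Answer: 010100010010001010 (83082)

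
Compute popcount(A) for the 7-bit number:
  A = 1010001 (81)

1010001
1-bits at positions (from bit 0 = LSB): 0, 4, 6
Count = 3

Answer: 3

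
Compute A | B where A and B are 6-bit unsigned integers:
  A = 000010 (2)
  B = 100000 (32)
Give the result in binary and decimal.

Apply | to each column (1 where either bit is 1):
  000010
| 100000
--------
  100010

Answer: 100010 (34)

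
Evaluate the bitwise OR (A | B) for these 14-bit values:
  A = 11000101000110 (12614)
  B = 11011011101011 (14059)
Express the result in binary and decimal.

Apply | to each column (1 where either bit is 1):
  11000101000110
| 11011011101011
----------------
  11011111101111

Answer: 11011111101111 (14319)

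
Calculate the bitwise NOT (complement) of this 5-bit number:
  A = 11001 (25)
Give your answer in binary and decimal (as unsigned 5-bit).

Flip each bit (0->1, 1->0):
  11001
  00110

Answer: 00110 (6)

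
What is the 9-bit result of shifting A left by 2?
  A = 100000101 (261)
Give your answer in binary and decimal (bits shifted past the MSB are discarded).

Shift left by 2: drop the top 2 bit(s), append 2 zero(s) on the right.
  100000101  ->  discard [10], keep [0000101], append 00
= 000010100

Answer: 000010100 (20)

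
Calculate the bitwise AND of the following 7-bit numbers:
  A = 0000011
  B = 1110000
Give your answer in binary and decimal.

Apply & to each column (1 only where both bits are 1):
  0000011
& 1110000
---------
  0000000

Answer: 0000000 (0)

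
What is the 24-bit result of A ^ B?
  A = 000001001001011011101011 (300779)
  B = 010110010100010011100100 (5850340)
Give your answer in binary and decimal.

Apply ^ to each column (1 where bits differ):
  000001001001011011101011
^ 010110010100010011100100
--------------------------
  010111011101001000001111

Answer: 010111011101001000001111 (6148623)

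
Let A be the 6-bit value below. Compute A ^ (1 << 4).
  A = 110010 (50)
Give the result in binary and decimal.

Mask = 1 << 4 = 010000
Bit 4 of A is 1; XOR with the mask flips it to 0.
  110010
^ 010000
--------
  100010

Answer: 100010 (34)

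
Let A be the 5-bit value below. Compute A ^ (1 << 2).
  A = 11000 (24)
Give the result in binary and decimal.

Mask = 1 << 2 = 00100
Bit 2 of A is 0; XOR with the mask flips it to 1.
  11000
^ 00100
-------
  11100

Answer: 11100 (28)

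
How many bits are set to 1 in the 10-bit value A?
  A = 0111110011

0111110011
1-bits at positions (from bit 0 = LSB): 0, 1, 4, 5, 6, 7, 8
Count = 7

Answer: 7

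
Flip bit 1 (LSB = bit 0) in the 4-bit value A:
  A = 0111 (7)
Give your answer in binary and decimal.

Mask = 1 << 1 = 0010
Bit 1 of A is 1; XOR with the mask flips it to 0.
  0111
^ 0010
------
  0101

Answer: 0101 (5)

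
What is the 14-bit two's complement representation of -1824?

1. Binary of +1824:  00011100100000
2. Invert bits:     11100011011111
3. Add 1:           11100011100000

Answer: 11100011100000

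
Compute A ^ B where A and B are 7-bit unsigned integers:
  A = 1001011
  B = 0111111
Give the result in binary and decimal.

Apply ^ to each column (1 where bits differ):
  1001011
^ 0111111
---------
  1110100

Answer: 1110100 (116)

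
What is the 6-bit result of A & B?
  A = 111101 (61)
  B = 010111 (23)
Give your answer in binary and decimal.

Apply & to each column (1 only where both bits are 1):
  111101
& 010111
--------
  010101

Answer: 010101 (21)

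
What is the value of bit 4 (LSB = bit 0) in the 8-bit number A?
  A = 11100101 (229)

Bit 4 is the 5th from the right.
  11100101
     ^
That bit is 0.

Answer: 0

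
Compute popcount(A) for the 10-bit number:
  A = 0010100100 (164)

0010100100
1-bits at positions (from bit 0 = LSB): 2, 5, 7
Count = 3

Answer: 3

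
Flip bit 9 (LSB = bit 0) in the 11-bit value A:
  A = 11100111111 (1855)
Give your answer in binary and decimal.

Mask = 1 << 9 = 01000000000
Bit 9 of A is 1; XOR with the mask flips it to 0.
  11100111111
^ 01000000000
-------------
  10100111111

Answer: 10100111111 (1343)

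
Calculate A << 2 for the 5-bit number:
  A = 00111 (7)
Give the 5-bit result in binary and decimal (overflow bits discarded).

Shift left by 2: drop the top 2 bit(s), append 2 zero(s) on the right.
  00111  ->  discard [00], keep [111], append 00
= 11100

Answer: 11100 (28)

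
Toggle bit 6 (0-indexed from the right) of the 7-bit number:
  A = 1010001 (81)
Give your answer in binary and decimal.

Mask = 1 << 6 = 1000000
Bit 6 of A is 1; XOR with the mask flips it to 0.
  1010001
^ 1000000
---------
  0010001

Answer: 0010001 (17)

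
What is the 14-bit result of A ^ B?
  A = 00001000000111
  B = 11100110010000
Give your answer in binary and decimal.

Apply ^ to each column (1 where bits differ):
  00001000000111
^ 11100110010000
----------------
  11101110010111

Answer: 11101110010111 (15255)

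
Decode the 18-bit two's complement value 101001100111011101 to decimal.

MSB is 1, so the value is negative. Find the magnitude:
1. Invert bits:  010110011000100010
2. Add 1:        010110011000100011  = 91683
3. Apply sign:   -91683

Answer: -91683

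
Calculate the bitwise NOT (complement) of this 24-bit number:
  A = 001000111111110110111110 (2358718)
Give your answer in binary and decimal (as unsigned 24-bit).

Flip each bit (0->1, 1->0):
  001000111111110110111110
  110111000000001001000001

Answer: 110111000000001001000001 (14418497)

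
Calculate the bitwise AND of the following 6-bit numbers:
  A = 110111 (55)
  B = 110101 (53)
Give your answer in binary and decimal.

Apply & to each column (1 only where both bits are 1):
  110111
& 110101
--------
  110101

Answer: 110101 (53)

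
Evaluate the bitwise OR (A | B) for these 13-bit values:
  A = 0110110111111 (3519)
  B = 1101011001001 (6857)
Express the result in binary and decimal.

Apply | to each column (1 where either bit is 1):
  0110110111111
| 1101011001001
---------------
  1111111111111

Answer: 1111111111111 (8191)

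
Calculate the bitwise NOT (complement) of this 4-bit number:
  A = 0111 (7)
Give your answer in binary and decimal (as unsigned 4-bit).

Flip each bit (0->1, 1->0):
  0111
  1000

Answer: 1000 (8)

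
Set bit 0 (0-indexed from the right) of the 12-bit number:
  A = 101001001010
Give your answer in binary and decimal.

Mask = 1 << 0 = 000000000001
Bit 0 of A is 0, so OR-ing with the mask flips it to 1.
  101001001010
| 000000000001
--------------
  101001001011

Answer: 101001001011 (2635)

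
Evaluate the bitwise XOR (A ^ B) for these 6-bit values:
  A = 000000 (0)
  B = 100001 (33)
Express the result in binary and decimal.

Apply ^ to each column (1 where bits differ):
  000000
^ 100001
--------
  100001

Answer: 100001 (33)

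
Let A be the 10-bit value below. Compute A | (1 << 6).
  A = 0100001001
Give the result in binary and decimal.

Mask = 1 << 6 = 0001000000
Bit 6 of A is 0, so OR-ing with the mask flips it to 1.
  0100001001
| 0001000000
------------
  0101001001

Answer: 0101001001 (329)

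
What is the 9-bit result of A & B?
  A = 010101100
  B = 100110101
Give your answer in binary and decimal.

Apply & to each column (1 only where both bits are 1):
  010101100
& 100110101
-----------
  000100100

Answer: 000100100 (36)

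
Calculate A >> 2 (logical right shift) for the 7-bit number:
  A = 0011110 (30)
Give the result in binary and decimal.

Logical shift right by 2: drop the bottom 2 bit(s), prepend 2 zero(s) on the left.
  0011110  ->  keep [00111], discard [10], prepend 00
= 0000111

Answer: 0000111 (7)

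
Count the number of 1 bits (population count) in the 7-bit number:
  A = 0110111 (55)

0110111
1-bits at positions (from bit 0 = LSB): 0, 1, 2, 4, 5
Count = 5

Answer: 5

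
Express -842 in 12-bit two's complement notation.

1. Binary of +842:  001101001010
2. Invert bits:     110010110101
3. Add 1:           110010110110

Answer: 110010110110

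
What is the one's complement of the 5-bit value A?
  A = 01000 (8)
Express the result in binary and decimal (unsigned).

Flip each bit (0->1, 1->0):
  01000
  10111

Answer: 10111 (23)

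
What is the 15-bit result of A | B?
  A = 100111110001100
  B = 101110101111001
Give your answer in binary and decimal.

Apply | to each column (1 where either bit is 1):
  100111110001100
| 101110101111001
-----------------
  101111111111101

Answer: 101111111111101 (24573)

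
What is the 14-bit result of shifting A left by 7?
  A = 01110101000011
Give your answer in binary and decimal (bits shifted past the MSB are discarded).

Shift left by 7: drop the top 7 bit(s), append 7 zero(s) on the right.
  01110101000011  ->  discard [0111010], keep [1000011], append 0000000
= 10000110000000

Answer: 10000110000000 (8576)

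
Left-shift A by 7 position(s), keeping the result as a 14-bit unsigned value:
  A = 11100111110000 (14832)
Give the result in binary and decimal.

Shift left by 7: drop the top 7 bit(s), append 7 zero(s) on the right.
  11100111110000  ->  discard [1110011], keep [1110000], append 0000000
= 11100000000000

Answer: 11100000000000 (14336)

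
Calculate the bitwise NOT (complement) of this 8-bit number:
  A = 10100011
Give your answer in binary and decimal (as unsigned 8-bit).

Flip each bit (0->1, 1->0):
  10100011
  01011100

Answer: 01011100 (92)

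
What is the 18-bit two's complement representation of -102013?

1. Binary of +102013:  011000111001111101
2. Invert bits:     100111000110000010
3. Add 1:           100111000110000011

Answer: 100111000110000011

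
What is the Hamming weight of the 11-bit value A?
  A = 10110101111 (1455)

10110101111
1-bits at positions (from bit 0 = LSB): 0, 1, 2, 3, 5, 7, 8, 10
Count = 8

Answer: 8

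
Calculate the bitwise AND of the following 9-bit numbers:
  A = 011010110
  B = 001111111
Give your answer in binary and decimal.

Apply & to each column (1 only where both bits are 1):
  011010110
& 001111111
-----------
  001010110

Answer: 001010110 (86)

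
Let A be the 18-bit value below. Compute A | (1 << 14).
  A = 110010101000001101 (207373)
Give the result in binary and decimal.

Mask = 1 << 14 = 000100000000000000
Bit 14 of A is 0, so OR-ing with the mask flips it to 1.
  110010101000001101
| 000100000000000000
--------------------
  110110101000001101

Answer: 110110101000001101 (223757)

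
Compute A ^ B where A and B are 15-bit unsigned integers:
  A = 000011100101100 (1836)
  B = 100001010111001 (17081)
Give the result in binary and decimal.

Apply ^ to each column (1 where bits differ):
  000011100101100
^ 100001010111001
-----------------
  100010110010101

Answer: 100010110010101 (17813)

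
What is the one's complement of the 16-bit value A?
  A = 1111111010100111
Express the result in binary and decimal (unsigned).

Flip each bit (0->1, 1->0):
  1111111010100111
  0000000101011000

Answer: 0000000101011000 (344)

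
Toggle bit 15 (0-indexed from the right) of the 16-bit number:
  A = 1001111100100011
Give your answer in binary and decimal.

Mask = 1 << 15 = 1000000000000000
Bit 15 of A is 1; XOR with the mask flips it to 0.
  1001111100100011
^ 1000000000000000
------------------
  0001111100100011

Answer: 0001111100100011 (7971)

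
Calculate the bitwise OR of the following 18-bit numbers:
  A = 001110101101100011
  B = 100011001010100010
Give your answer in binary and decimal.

Apply | to each column (1 where either bit is 1):
  001110101101100011
| 100011001010100010
--------------------
  101111101111100011

Answer: 101111101111100011 (195555)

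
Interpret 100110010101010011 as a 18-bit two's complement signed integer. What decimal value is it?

MSB is 1, so the value is negative. Find the magnitude:
1. Invert bits:  011001101010101100
2. Add 1:        011001101010101101  = 105133
3. Apply sign:   -105133

Answer: -105133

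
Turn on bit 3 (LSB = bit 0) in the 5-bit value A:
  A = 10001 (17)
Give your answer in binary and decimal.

Mask = 1 << 3 = 01000
Bit 3 of A is 0, so OR-ing with the mask flips it to 1.
  10001
| 01000
-------
  11001

Answer: 11001 (25)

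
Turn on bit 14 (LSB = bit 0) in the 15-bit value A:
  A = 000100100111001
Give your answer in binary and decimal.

Mask = 1 << 14 = 100000000000000
Bit 14 of A is 0, so OR-ing with the mask flips it to 1.
  000100100111001
| 100000000000000
-----------------
  100100100111001

Answer: 100100100111001 (18745)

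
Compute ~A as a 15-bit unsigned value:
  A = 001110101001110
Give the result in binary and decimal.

Flip each bit (0->1, 1->0):
  001110101001110
  110001010110001

Answer: 110001010110001 (25265)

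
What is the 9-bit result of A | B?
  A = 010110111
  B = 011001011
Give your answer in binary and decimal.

Apply | to each column (1 where either bit is 1):
  010110111
| 011001011
-----------
  011111111

Answer: 011111111 (255)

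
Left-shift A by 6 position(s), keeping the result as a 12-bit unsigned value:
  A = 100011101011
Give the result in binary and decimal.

Shift left by 6: drop the top 6 bit(s), append 6 zero(s) on the right.
  100011101011  ->  discard [100011], keep [101011], append 000000
= 101011000000

Answer: 101011000000 (2752)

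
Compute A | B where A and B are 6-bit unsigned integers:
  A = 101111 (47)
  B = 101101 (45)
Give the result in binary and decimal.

Apply | to each column (1 where either bit is 1):
  101111
| 101101
--------
  101111

Answer: 101111 (47)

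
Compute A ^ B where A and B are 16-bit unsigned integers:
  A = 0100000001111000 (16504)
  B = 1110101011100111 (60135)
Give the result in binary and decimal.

Apply ^ to each column (1 where bits differ):
  0100000001111000
^ 1110101011100111
------------------
  1010101010011111

Answer: 1010101010011111 (43679)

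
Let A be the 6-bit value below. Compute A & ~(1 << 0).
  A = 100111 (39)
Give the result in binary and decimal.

Mask = ~(1 << 0) = 111110
Bit 0 of A is 1, so AND-ing with the mask clears it to 0.
  100111
& 111110
--------
  100110

Answer: 100110 (38)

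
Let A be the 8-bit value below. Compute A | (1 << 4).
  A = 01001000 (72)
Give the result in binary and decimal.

Mask = 1 << 4 = 00010000
Bit 4 of A is 0, so OR-ing with the mask flips it to 1.
  01001000
| 00010000
----------
  01011000

Answer: 01011000 (88)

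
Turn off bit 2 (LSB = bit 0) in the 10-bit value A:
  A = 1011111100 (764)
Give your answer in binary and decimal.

Mask = ~(1 << 2) = 1111111011
Bit 2 of A is 1, so AND-ing with the mask clears it to 0.
  1011111100
& 1111111011
------------
  1011111000

Answer: 1011111000 (760)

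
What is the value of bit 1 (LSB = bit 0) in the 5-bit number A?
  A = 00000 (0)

Bit 1 is the 2nd from the right.
  00000
     ^
That bit is 0.

Answer: 0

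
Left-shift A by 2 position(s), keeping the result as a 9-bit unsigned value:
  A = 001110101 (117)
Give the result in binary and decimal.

Shift left by 2: drop the top 2 bit(s), append 2 zero(s) on the right.
  001110101  ->  discard [00], keep [1110101], append 00
= 111010100

Answer: 111010100 (468)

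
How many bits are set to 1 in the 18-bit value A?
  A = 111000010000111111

111000010000111111
1-bits at positions (from bit 0 = LSB): 0, 1, 2, 3, 4, 5, 10, 15, 16, 17
Count = 10

Answer: 10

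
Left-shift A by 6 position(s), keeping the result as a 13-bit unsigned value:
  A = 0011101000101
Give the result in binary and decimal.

Shift left by 6: drop the top 6 bit(s), append 6 zero(s) on the right.
  0011101000101  ->  discard [001110], keep [1000101], append 000000
= 1000101000000

Answer: 1000101000000 (4416)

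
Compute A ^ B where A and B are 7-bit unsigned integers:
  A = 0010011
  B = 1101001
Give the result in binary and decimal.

Apply ^ to each column (1 where bits differ):
  0010011
^ 1101001
---------
  1111010

Answer: 1111010 (122)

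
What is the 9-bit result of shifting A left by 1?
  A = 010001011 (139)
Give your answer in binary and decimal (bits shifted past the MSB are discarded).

Shift left by 1: drop the top 1 bit(s), append 1 zero(s) on the right.
  010001011  ->  discard [0], keep [10001011], append 0
= 100010110

Answer: 100010110 (278)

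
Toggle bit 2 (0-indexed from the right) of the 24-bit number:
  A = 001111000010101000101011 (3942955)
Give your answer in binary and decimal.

Mask = 1 << 2 = 000000000000000000000100
Bit 2 of A is 0; XOR with the mask flips it to 1.
  001111000010101000101011
^ 000000000000000000000100
--------------------------
  001111000010101000101111

Answer: 001111000010101000101111 (3942959)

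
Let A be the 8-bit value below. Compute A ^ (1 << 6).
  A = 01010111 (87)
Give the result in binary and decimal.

Mask = 1 << 6 = 01000000
Bit 6 of A is 1; XOR with the mask flips it to 0.
  01010111
^ 01000000
----------
  00010111

Answer: 00010111 (23)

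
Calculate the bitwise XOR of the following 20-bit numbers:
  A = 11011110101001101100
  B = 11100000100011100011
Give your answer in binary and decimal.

Apply ^ to each column (1 where bits differ):
  11011110101001101100
^ 11100000100011100011
----------------------
  00111110001010001111

Answer: 00111110001010001111 (254607)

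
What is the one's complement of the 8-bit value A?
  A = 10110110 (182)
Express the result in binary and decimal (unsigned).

Flip each bit (0->1, 1->0):
  10110110
  01001001

Answer: 01001001 (73)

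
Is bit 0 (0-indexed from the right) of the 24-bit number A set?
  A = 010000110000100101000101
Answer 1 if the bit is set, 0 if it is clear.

Bit 0 is the 1st from the right.
  010000110000100101000101
                         ^
That bit is 1.

Answer: 1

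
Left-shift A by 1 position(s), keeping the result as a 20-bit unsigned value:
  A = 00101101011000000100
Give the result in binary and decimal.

Shift left by 1: drop the top 1 bit(s), append 1 zero(s) on the right.
  00101101011000000100  ->  discard [0], keep [0101101011000000100], append 0
= 01011010110000001000

Answer: 01011010110000001000 (371720)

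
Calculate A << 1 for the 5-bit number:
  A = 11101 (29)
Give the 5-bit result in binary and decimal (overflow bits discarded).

Shift left by 1: drop the top 1 bit(s), append 1 zero(s) on the right.
  11101  ->  discard [1], keep [1101], append 0
= 11010

Answer: 11010 (26)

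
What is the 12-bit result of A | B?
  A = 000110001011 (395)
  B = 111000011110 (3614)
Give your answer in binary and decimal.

Apply | to each column (1 where either bit is 1):
  000110001011
| 111000011110
--------------
  111110011111

Answer: 111110011111 (3999)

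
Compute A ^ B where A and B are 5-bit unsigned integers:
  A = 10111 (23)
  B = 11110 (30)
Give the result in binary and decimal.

Apply ^ to each column (1 where bits differ):
  10111
^ 11110
-------
  01001

Answer: 01001 (9)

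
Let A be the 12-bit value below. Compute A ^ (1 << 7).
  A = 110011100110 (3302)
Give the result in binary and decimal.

Mask = 1 << 7 = 000010000000
Bit 7 of A is 1; XOR with the mask flips it to 0.
  110011100110
^ 000010000000
--------------
  110001100110

Answer: 110001100110 (3174)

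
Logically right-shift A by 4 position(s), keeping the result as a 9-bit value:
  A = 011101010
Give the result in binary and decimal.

Logical shift right by 4: drop the bottom 4 bit(s), prepend 4 zero(s) on the left.
  011101010  ->  keep [01110], discard [1010], prepend 0000
= 000001110

Answer: 000001110 (14)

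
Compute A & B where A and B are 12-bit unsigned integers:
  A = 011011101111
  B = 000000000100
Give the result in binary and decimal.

Apply & to each column (1 only where both bits are 1):
  011011101111
& 000000000100
--------------
  000000000100

Answer: 000000000100 (4)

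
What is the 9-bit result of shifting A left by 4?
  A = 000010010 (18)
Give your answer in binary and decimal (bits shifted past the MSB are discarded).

Shift left by 4: drop the top 4 bit(s), append 4 zero(s) on the right.
  000010010  ->  discard [0000], keep [10010], append 0000
= 100100000

Answer: 100100000 (288)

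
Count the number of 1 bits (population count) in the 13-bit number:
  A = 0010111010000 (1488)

0010111010000
1-bits at positions (from bit 0 = LSB): 4, 6, 7, 8, 10
Count = 5

Answer: 5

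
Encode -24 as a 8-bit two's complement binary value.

1. Binary of +24:  00011000
2. Invert bits:     11100111
3. Add 1:           11101000

Answer: 11101000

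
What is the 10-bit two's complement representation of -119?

1. Binary of +119:  0001110111
2. Invert bits:     1110001000
3. Add 1:           1110001001

Answer: 1110001001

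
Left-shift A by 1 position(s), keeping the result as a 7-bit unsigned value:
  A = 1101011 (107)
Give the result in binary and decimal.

Shift left by 1: drop the top 1 bit(s), append 1 zero(s) on the right.
  1101011  ->  discard [1], keep [101011], append 0
= 1010110

Answer: 1010110 (86)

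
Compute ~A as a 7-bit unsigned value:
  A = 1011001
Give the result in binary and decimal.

Flip each bit (0->1, 1->0):
  1011001
  0100110

Answer: 0100110 (38)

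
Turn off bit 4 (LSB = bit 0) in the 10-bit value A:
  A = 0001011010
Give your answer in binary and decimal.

Mask = ~(1 << 4) = 1111101111
Bit 4 of A is 1, so AND-ing with the mask clears it to 0.
  0001011010
& 1111101111
------------
  0001001010

Answer: 0001001010 (74)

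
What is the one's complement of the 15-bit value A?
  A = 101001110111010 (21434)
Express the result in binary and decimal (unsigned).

Flip each bit (0->1, 1->0):
  101001110111010
  010110001000101

Answer: 010110001000101 (11333)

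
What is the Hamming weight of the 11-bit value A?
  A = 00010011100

00010011100
1-bits at positions (from bit 0 = LSB): 2, 3, 4, 7
Count = 4

Answer: 4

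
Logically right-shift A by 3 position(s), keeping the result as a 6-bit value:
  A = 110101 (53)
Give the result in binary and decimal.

Logical shift right by 3: drop the bottom 3 bit(s), prepend 3 zero(s) on the left.
  110101  ->  keep [110], discard [101], prepend 000
= 000110

Answer: 000110 (6)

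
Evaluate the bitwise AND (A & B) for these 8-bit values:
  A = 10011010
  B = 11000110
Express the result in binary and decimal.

Apply & to each column (1 only where both bits are 1):
  10011010
& 11000110
----------
  10000010

Answer: 10000010 (130)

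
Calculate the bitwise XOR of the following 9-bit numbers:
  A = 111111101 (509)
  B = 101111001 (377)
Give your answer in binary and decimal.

Apply ^ to each column (1 where bits differ):
  111111101
^ 101111001
-----------
  010000100

Answer: 010000100 (132)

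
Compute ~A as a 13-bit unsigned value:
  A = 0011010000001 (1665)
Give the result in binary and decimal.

Flip each bit (0->1, 1->0):
  0011010000001
  1100101111110

Answer: 1100101111110 (6526)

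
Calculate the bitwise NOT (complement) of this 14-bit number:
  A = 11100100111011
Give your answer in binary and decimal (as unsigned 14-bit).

Flip each bit (0->1, 1->0):
  11100100111011
  00011011000100

Answer: 00011011000100 (1732)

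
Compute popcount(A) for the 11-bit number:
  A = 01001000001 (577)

01001000001
1-bits at positions (from bit 0 = LSB): 0, 6, 9
Count = 3

Answer: 3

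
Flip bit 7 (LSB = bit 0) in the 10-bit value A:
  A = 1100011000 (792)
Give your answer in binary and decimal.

Mask = 1 << 7 = 0010000000
Bit 7 of A is 0; XOR with the mask flips it to 1.
  1100011000
^ 0010000000
------------
  1110011000

Answer: 1110011000 (920)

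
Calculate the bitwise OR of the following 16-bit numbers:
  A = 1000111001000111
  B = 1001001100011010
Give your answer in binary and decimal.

Apply | to each column (1 where either bit is 1):
  1000111001000111
| 1001001100011010
------------------
  1001111101011111

Answer: 1001111101011111 (40799)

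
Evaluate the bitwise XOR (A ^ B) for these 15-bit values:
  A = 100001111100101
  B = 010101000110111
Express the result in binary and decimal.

Apply ^ to each column (1 where bits differ):
  100001111100101
^ 010101000110111
-----------------
  110100111010010

Answer: 110100111010010 (27090)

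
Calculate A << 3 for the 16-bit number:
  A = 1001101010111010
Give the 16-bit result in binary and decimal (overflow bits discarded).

Shift left by 3: drop the top 3 bit(s), append 3 zero(s) on the right.
  1001101010111010  ->  discard [100], keep [1101010111010], append 000
= 1101010111010000

Answer: 1101010111010000 (54736)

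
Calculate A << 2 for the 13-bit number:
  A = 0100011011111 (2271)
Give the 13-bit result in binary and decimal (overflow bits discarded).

Shift left by 2: drop the top 2 bit(s), append 2 zero(s) on the right.
  0100011011111  ->  discard [01], keep [00011011111], append 00
= 0001101111100

Answer: 0001101111100 (892)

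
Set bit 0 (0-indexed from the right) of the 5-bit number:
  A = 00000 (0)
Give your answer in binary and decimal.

Mask = 1 << 0 = 00001
Bit 0 of A is 0, so OR-ing with the mask flips it to 1.
  00000
| 00001
-------
  00001

Answer: 00001 (1)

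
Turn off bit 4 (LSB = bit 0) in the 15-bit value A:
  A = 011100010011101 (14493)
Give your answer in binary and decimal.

Mask = ~(1 << 4) = 111111111101111
Bit 4 of A is 1, so AND-ing with the mask clears it to 0.
  011100010011101
& 111111111101111
-----------------
  011100010001101

Answer: 011100010001101 (14477)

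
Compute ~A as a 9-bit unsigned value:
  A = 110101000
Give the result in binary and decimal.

Flip each bit (0->1, 1->0):
  110101000
  001010111

Answer: 001010111 (87)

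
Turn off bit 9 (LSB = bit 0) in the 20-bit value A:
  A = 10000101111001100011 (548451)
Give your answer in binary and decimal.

Mask = ~(1 << 9) = 11111111110111111111
Bit 9 of A is 1, so AND-ing with the mask clears it to 0.
  10000101111001100011
& 11111111110111111111
----------------------
  10000101110001100011

Answer: 10000101110001100011 (547939)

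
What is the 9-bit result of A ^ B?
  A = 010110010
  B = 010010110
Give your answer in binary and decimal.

Apply ^ to each column (1 where bits differ):
  010110010
^ 010010110
-----------
  000100100

Answer: 000100100 (36)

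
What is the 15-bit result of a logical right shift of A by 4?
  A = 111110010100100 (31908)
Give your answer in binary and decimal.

Logical shift right by 4: drop the bottom 4 bit(s), prepend 4 zero(s) on the left.
  111110010100100  ->  keep [11111001010], discard [0100], prepend 0000
= 000011111001010

Answer: 000011111001010 (1994)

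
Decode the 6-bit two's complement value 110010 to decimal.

MSB is 1, so the value is negative. Find the magnitude:
1. Invert bits:  001101
2. Add 1:        001110  = 14
3. Apply sign:   -14

Answer: -14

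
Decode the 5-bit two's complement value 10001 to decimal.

MSB is 1, so the value is negative. Find the magnitude:
1. Invert bits:  01110
2. Add 1:        01111  = 15
3. Apply sign:   -15

Answer: -15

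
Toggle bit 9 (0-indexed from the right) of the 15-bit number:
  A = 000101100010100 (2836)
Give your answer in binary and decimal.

Mask = 1 << 9 = 000001000000000
Bit 9 of A is 1; XOR with the mask flips it to 0.
  000101100010100
^ 000001000000000
-----------------
  000100100010100

Answer: 000100100010100 (2324)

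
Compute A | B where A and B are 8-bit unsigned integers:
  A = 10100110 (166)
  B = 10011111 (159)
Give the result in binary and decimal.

Apply | to each column (1 where either bit is 1):
  10100110
| 10011111
----------
  10111111

Answer: 10111111 (191)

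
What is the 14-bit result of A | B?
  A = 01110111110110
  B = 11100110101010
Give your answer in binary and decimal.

Apply | to each column (1 where either bit is 1):
  01110111110110
| 11100110101010
----------------
  11110111111110

Answer: 11110111111110 (15870)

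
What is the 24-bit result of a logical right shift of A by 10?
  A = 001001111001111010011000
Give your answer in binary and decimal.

Logical shift right by 10: drop the bottom 10 bit(s), prepend 10 zero(s) on the left.
  001001111001111010011000  ->  keep [00100111100111], discard [1010011000], prepend 0000000000
= 000000000000100111100111

Answer: 000000000000100111100111 (2535)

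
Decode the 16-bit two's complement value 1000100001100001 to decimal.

MSB is 1, so the value is negative. Find the magnitude:
1. Invert bits:  0111011110011110
2. Add 1:        0111011110011111  = 30623
3. Apply sign:   -30623

Answer: -30623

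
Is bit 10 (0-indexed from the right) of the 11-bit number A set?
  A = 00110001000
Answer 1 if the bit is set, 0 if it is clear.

Bit 10 is the 11th from the right.
  00110001000
  ^
That bit is 0.

Answer: 0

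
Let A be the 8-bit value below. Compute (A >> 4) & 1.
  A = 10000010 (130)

Bit 4 is the 5th from the right.
  10000010
     ^
That bit is 0.

Answer: 0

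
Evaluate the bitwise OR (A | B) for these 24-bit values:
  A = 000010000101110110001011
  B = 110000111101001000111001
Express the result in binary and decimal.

Apply | to each column (1 where either bit is 1):
  000010000101110110001011
| 110000111101001000111001
--------------------------
  110010111101111110111011

Answer: 110010111101111110111011 (13361083)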